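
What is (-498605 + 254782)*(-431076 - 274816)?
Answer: 172112705116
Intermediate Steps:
(-498605 + 254782)*(-431076 - 274816) = -243823*(-705892) = 172112705116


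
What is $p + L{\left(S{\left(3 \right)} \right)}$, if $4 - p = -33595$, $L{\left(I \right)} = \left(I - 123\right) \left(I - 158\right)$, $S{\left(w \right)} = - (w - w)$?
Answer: $53033$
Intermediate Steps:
$S{\left(w \right)} = 0$ ($S{\left(w \right)} = \left(-1\right) 0 = 0$)
$L{\left(I \right)} = \left(-158 + I\right) \left(-123 + I\right)$ ($L{\left(I \right)} = \left(-123 + I\right) \left(-158 + I\right) = \left(-158 + I\right) \left(-123 + I\right)$)
$p = 33599$ ($p = 4 - -33595 = 4 + 33595 = 33599$)
$p + L{\left(S{\left(3 \right)} \right)} = 33599 + \left(19434 + 0^{2} - 0\right) = 33599 + \left(19434 + 0 + 0\right) = 33599 + 19434 = 53033$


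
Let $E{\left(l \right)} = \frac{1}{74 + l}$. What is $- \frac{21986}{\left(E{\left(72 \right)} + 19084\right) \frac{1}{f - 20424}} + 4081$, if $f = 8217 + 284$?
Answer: $\frac{49643052853}{2786265} \approx 17817.0$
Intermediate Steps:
$f = 8501$
$- \frac{21986}{\left(E{\left(72 \right)} + 19084\right) \frac{1}{f - 20424}} + 4081 = - \frac{21986}{\left(\frac{1}{74 + 72} + 19084\right) \frac{1}{8501 - 20424}} + 4081 = - \frac{21986}{\left(\frac{1}{146} + 19084\right) \frac{1}{-11923}} + 4081 = - \frac{21986}{\left(\frac{1}{146} + 19084\right) \left(- \frac{1}{11923}\right)} + 4081 = - \frac{21986}{\frac{2786265}{146} \left(- \frac{1}{11923}\right)} + 4081 = - \frac{21986}{- \frac{2786265}{1740758}} + 4081 = \left(-21986\right) \left(- \frac{1740758}{2786265}\right) + 4081 = \frac{38272305388}{2786265} + 4081 = \frac{49643052853}{2786265}$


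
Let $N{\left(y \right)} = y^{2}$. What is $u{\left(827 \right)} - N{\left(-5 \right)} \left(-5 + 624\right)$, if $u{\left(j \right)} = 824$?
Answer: $-14651$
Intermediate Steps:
$u{\left(827 \right)} - N{\left(-5 \right)} \left(-5 + 624\right) = 824 - \left(-5\right)^{2} \left(-5 + 624\right) = 824 - 25 \cdot 619 = 824 - 15475 = -14651$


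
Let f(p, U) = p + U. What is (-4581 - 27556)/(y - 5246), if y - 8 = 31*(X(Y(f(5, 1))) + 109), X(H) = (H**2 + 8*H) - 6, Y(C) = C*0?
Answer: 32137/2045 ≈ 15.715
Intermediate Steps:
f(p, U) = U + p
Y(C) = 0
X(H) = -6 + H**2 + 8*H
y = 3201 (y = 8 + 31*((-6 + 0**2 + 8*0) + 109) = 8 + 31*((-6 + 0 + 0) + 109) = 8 + 31*(-6 + 109) = 8 + 31*103 = 8 + 3193 = 3201)
(-4581 - 27556)/(y - 5246) = (-4581 - 27556)/(3201 - 5246) = -32137/(-2045) = -32137*(-1/2045) = 32137/2045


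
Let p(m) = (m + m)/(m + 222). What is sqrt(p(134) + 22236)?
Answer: sqrt(176137319)/89 ≈ 149.12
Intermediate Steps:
p(m) = 2*m/(222 + m) (p(m) = (2*m)/(222 + m) = 2*m/(222 + m))
sqrt(p(134) + 22236) = sqrt(2*134/(222 + 134) + 22236) = sqrt(2*134/356 + 22236) = sqrt(2*134*(1/356) + 22236) = sqrt(67/89 + 22236) = sqrt(1979071/89) = sqrt(176137319)/89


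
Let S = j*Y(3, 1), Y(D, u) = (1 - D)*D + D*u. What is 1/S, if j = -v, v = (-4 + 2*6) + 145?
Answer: 1/459 ≈ 0.0021787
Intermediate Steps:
Y(D, u) = D*u + D*(1 - D) (Y(D, u) = D*(1 - D) + D*u = D*u + D*(1 - D))
v = 153 (v = (-4 + 12) + 145 = 8 + 145 = 153)
j = -153 (j = -1*153 = -153)
S = 459 (S = -459*(1 + 1 - 1*3) = -459*(1 + 1 - 3) = -459*(-1) = -153*(-3) = 459)
1/S = 1/459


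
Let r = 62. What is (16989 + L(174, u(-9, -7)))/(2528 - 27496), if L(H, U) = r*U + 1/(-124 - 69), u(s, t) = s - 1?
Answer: -394902/602353 ≈ -0.65560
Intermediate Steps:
u(s, t) = -1 + s
L(H, U) = -1/193 + 62*U (L(H, U) = 62*U + 1/(-124 - 69) = 62*U + 1/(-193) = 62*U - 1/193 = -1/193 + 62*U)
(16989 + L(174, u(-9, -7)))/(2528 - 27496) = (16989 + (-1/193 + 62*(-1 - 9)))/(2528 - 27496) = (16989 + (-1/193 + 62*(-10)))/(-24968) = (16989 + (-1/193 - 620))*(-1/24968) = (16989 - 119661/193)*(-1/24968) = (3159216/193)*(-1/24968) = -394902/602353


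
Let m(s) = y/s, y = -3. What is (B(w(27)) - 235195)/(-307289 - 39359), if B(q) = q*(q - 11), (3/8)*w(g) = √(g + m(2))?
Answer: 705041/1039944 + 11*√102/259986 ≈ 0.67839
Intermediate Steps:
m(s) = -3/s
w(g) = 8*√(-3/2 + g)/3 (w(g) = 8*√(g - 3/2)/3 = 8*√(-3/2 + g)/3)
B(q) = q*(-11 + q)
(B(w(27)) - 235195)/(-307289 - 39359) = ((4*√(-6 + 4*27)/3)*(-11 + 4*√(-6 + 4*27)/3) - 235195)/(-307289 - 39359) = ((4*√(-6 + 108)/3)*(-11 + 4*√(-6 + 108)/3) - 235195)/(-346648) = ((4*√102/3)*(-11 + 4*√102/3) - 235195)*(-1/346648) = (4*√102*(-11 + 4*√102/3)/3 - 235195)*(-1/346648) = (-235195 + 4*√102*(-11 + 4*√102/3)/3)*(-1/346648) = 235195/346648 - √102*(-11 + 4*√102/3)/259986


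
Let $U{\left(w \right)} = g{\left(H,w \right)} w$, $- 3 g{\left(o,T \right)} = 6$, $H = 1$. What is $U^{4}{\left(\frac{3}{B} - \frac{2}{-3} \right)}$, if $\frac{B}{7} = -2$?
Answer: $\frac{130321}{194481} \approx 0.6701$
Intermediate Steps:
$B = -14$ ($B = 7 \left(-2\right) = -14$)
$g{\left(o,T \right)} = -2$ ($g{\left(o,T \right)} = \left(- \frac{1}{3}\right) 6 = -2$)
$U{\left(w \right)} = - 2 w$
$U^{4}{\left(\frac{3}{B} - \frac{2}{-3} \right)} = \left(- 2 \left(\frac{3}{-14} - \frac{2}{-3}\right)\right)^{4} = \left(- 2 \left(3 \left(- \frac{1}{14}\right) - - \frac{2}{3}\right)\right)^{4} = \left(- 2 \left(- \frac{3}{14} + \frac{2}{3}\right)\right)^{4} = \left(\left(-2\right) \frac{19}{42}\right)^{4} = \left(- \frac{19}{21}\right)^{4} = \frac{130321}{194481}$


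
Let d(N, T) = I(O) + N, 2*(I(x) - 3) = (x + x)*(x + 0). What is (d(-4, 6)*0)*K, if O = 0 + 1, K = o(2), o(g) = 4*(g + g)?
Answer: 0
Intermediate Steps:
o(g) = 8*g (o(g) = 4*(2*g) = 8*g)
K = 16 (K = 8*2 = 16)
O = 1
I(x) = 3 + x**2 (I(x) = 3 + ((x + x)*(x + 0))/2 = 3 + ((2*x)*x)/2 = 3 + (2*x**2)/2 = 3 + x**2)
d(N, T) = 4 + N (d(N, T) = (3 + 1**2) + N = (3 + 1) + N = 4 + N)
(d(-4, 6)*0)*K = ((4 - 4)*0)*16 = (0*0)*16 = 0*16 = 0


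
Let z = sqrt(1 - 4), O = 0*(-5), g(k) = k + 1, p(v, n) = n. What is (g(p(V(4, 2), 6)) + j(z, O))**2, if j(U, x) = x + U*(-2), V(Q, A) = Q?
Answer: 37 - 28*I*sqrt(3) ≈ 37.0 - 48.497*I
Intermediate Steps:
g(k) = 1 + k
O = 0
z = I*sqrt(3) (z = sqrt(-3) = I*sqrt(3) ≈ 1.732*I)
j(U, x) = x - 2*U
(g(p(V(4, 2), 6)) + j(z, O))**2 = ((1 + 6) + (0 - 2*I*sqrt(3)))**2 = (7 + (0 - 2*I*sqrt(3)))**2 = (7 - 2*I*sqrt(3))**2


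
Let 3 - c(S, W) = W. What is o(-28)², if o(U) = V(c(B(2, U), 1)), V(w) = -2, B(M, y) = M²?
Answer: 4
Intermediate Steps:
c(S, W) = 3 - W
o(U) = -2
o(-28)² = (-2)² = 4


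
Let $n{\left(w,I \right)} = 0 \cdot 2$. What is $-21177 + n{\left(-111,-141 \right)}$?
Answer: $-21177$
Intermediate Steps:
$n{\left(w,I \right)} = 0$
$-21177 + n{\left(-111,-141 \right)} = -21177 + 0 = -21177$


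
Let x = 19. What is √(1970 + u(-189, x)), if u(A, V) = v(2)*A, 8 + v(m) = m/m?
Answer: √3293 ≈ 57.385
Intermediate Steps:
v(m) = -7 (v(m) = -8 + m/m = -8 + 1 = -7)
u(A, V) = -7*A
√(1970 + u(-189, x)) = √(1970 - 7*(-189)) = √(1970 + 1323) = √3293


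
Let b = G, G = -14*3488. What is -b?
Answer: 48832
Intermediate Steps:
G = -48832
b = -48832
-b = -1*(-48832) = 48832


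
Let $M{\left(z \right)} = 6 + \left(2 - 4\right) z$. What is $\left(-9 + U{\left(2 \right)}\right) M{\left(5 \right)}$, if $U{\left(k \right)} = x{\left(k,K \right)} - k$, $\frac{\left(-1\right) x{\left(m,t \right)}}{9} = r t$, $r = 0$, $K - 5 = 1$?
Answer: $44$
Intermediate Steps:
$K = 6$ ($K = 5 + 1 = 6$)
$M{\left(z \right)} = 6 - 2 z$
$x{\left(m,t \right)} = 0$ ($x{\left(m,t \right)} = - 9 \cdot 0 t = \left(-9\right) 0 = 0$)
$U{\left(k \right)} = - k$ ($U{\left(k \right)} = 0 - k = - k$)
$\left(-9 + U{\left(2 \right)}\right) M{\left(5 \right)} = \left(-9 - 2\right) \left(6 - 10\right) = \left(-11\right) \left(-4\right) = 44$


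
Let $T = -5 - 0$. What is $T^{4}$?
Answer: $625$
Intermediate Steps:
$T = -5$ ($T = -5 + 0 = -5$)
$T^{4} = \left(-5\right)^{4} = 625$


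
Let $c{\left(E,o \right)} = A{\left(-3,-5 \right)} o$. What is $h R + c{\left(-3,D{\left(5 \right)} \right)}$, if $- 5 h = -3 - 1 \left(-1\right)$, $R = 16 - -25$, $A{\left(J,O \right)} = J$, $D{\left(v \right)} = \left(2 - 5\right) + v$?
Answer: $\frac{52}{5} \approx 10.4$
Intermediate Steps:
$D{\left(v \right)} = -3 + v$
$R = 41$ ($R = 16 + 25 = 41$)
$c{\left(E,o \right)} = - 3 o$
$h = \frac{2}{5}$ ($h = - \frac{-3 - 1 \left(-1\right)}{5} = - \frac{-3 - -1}{5} = - \frac{-3 + 1}{5} = \left(- \frac{1}{5}\right) \left(-2\right) = \frac{2}{5} \approx 0.4$)
$h R + c{\left(-3,D{\left(5 \right)} \right)} = \frac{2}{5} \cdot 41 - 3 \left(-3 + 5\right) = \frac{82}{5} - 6 = \frac{52}{5}$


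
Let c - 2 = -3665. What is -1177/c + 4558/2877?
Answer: 608551/319347 ≈ 1.9056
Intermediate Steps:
c = -3663 (c = 2 - 3665 = -3663)
-1177/c + 4558/2877 = -1177/(-3663) + 4558/2877 = -1177*(-1/3663) + 4558*(1/2877) = 107/333 + 4558/2877 = 608551/319347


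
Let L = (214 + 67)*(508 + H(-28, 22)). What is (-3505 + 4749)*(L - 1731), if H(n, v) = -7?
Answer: 172978200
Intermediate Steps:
L = 140781 (L = (214 + 67)*(508 - 7) = 281*501 = 140781)
(-3505 + 4749)*(L - 1731) = (-3505 + 4749)*(140781 - 1731) = 1244*139050 = 172978200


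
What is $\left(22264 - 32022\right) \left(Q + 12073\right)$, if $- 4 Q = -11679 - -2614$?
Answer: $- \frac{279844803}{2} \approx -1.3992 \cdot 10^{8}$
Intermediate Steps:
$Q = \frac{9065}{4}$ ($Q = - \frac{-11679 - -2614}{4} = - \frac{-11679 + 2614}{4} = \left(- \frac{1}{4}\right) \left(-9065\right) = \frac{9065}{4} \approx 2266.3$)
$\left(22264 - 32022\right) \left(Q + 12073\right) = \left(22264 - 32022\right) \left(\frac{9065}{4} + 12073\right) = \left(-9758\right) \frac{57357}{4} = - \frac{279844803}{2}$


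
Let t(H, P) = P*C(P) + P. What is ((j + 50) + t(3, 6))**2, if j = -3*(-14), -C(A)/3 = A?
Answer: 100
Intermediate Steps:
C(A) = -3*A
j = 42
t(H, P) = P - 3*P**2 (t(H, P) = P*(-3*P) + P = -3*P**2 + P = P - 3*P**2)
((j + 50) + t(3, 6))**2 = ((42 + 50) + 6*(1 - 3*6))**2 = (92 + 6*(1 - 18))**2 = (92 + 6*(-17))**2 = (92 - 102)**2 = (-10)**2 = 100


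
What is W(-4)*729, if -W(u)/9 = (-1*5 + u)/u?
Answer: -59049/4 ≈ -14762.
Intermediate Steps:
W(u) = -9*(-5 + u)/u (W(u) = -9*(-1*5 + u)/u = -9*(-5 + u)/u)
W(-4)*729 = (-9 + 45/(-4))*729 = (-9 + 45*(-1/4))*729 = (-9 - 45/4)*729 = -81/4*729 = -59049/4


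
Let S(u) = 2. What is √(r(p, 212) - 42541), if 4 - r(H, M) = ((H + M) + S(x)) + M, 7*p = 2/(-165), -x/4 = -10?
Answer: I*√57313713765/1155 ≈ 207.28*I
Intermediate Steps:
x = 40 (x = -4*(-10) = 40)
p = -2/1155 (p = (2/(-165))/7 = (2*(-1/165))/7 = (⅐)*(-2/165) = -2/1155 ≈ -0.0017316)
r(H, M) = 2 - H - 2*M (r(H, M) = 4 - (((H + M) + 2) + M) = 4 - ((2 + H + M) + M) = 4 - (2 + H + 2*M) = 4 + (-2 - H - 2*M) = 2 - H - 2*M)
√(r(p, 212) - 42541) = √((2 - 1*(-2/1155) - 2*212) - 42541) = √((2 + 2/1155 - 424) - 42541) = √(-487408/1155 - 42541) = √(-49622263/1155) = I*√57313713765/1155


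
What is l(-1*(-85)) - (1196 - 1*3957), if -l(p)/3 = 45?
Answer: 2626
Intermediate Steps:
l(p) = -135 (l(p) = -3*45 = -135)
l(-1*(-85)) - (1196 - 1*3957) = -135 - (1196 - 1*3957) = -135 - (1196 - 3957) = -135 - 1*(-2761) = -135 + 2761 = 2626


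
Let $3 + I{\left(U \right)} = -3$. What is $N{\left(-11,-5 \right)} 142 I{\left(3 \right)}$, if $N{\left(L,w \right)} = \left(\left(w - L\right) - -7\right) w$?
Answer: $55380$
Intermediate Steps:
$I{\left(U \right)} = -6$ ($I{\left(U \right)} = -3 - 3 = -6$)
$N{\left(L,w \right)} = w \left(7 + w - L\right)$ ($N{\left(L,w \right)} = \left(\left(w - L\right) + 7\right) w = \left(7 + w - L\right) w = w \left(7 + w - L\right)$)
$N{\left(-11,-5 \right)} 142 I{\left(3 \right)} = - 5 \left(7 - 5 - -11\right) 142 \left(-6\right) = - 5 \left(7 - 5 + 11\right) 142 \left(-6\right) = \left(-5\right) 13 \cdot 142 \left(-6\right) = \left(-65\right) 142 \left(-6\right) = \left(-9230\right) \left(-6\right) = 55380$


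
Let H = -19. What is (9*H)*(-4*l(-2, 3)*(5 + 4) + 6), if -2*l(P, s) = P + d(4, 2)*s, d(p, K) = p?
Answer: -31806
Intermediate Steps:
l(P, s) = -2*s - P/2 (l(P, s) = -(P + 4*s)/2 = -2*s - P/2)
(9*H)*(-4*l(-2, 3)*(5 + 4) + 6) = (9*(-19))*(-4*(-2*3 - ½*(-2))*(5 + 4) + 6) = -171*(-4*(-6 + 1)*9 + 6) = -171*(-(-20)*9 + 6) = -171*(-4*(-45) + 6) = -171*(180 + 6) = -171*186 = -31806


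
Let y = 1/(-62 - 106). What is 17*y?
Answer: -17/168 ≈ -0.10119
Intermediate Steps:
y = -1/168 (y = 1/(-168) = -1/168 ≈ -0.0059524)
17*y = 17*(-1/168) = -17/168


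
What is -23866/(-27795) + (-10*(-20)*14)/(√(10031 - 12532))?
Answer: 23866/27795 - 2800*I*√2501/2501 ≈ 0.85864 - 55.989*I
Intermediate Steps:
-23866/(-27795) + (-10*(-20)*14)/(√(10031 - 12532)) = -23866*(-1/27795) + (200*14)/(√(-2501)) = 23866/27795 + 2800/((I*√2501)) = 23866/27795 + 2800*(-I*√2501/2501) = 23866/27795 - 2800*I*√2501/2501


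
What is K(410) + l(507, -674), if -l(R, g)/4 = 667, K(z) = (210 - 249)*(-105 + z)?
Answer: -14563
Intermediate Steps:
K(z) = 4095 - 39*z (K(z) = -39*(-105 + z) = 4095 - 39*z)
l(R, g) = -2668 (l(R, g) = -4*667 = -2668)
K(410) + l(507, -674) = (4095 - 39*410) - 2668 = (4095 - 15990) - 2668 = -11895 - 2668 = -14563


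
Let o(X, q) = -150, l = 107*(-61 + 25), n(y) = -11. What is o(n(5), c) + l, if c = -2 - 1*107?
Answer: -4002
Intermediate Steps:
c = -109 (c = -2 - 107 = -109)
l = -3852 (l = 107*(-36) = -3852)
o(n(5), c) + l = -150 - 3852 = -4002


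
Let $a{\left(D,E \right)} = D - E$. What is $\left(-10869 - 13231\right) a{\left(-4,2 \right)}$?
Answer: $144600$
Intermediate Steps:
$\left(-10869 - 13231\right) a{\left(-4,2 \right)} = \left(-10869 - 13231\right) \left(-4 - 2\right) = \left(-24100\right) \left(-6\right) = 144600$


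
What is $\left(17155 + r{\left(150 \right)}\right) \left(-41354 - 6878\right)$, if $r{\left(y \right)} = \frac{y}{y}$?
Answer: $-827468192$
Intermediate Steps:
$r{\left(y \right)} = 1$
$\left(17155 + r{\left(150 \right)}\right) \left(-41354 - 6878\right) = \left(17155 + 1\right) \left(-41354 - 6878\right) = 17156 \left(-48232\right) = -827468192$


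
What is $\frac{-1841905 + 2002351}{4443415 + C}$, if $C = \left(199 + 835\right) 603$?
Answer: $\frac{160446}{5066917} \approx 0.031665$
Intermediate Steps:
$C = 623502$ ($C = 1034 \cdot 603 = 623502$)
$\frac{-1841905 + 2002351}{4443415 + C} = \frac{-1841905 + 2002351}{4443415 + 623502} = \frac{160446}{5066917}$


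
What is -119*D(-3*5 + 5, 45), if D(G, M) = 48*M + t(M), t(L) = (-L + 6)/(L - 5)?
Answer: -10276959/40 ≈ -2.5692e+5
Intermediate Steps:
t(L) = (6 - L)/(-5 + L)
D(G, M) = 48*M + (6 - M)/(-5 + M)
-119*D(-3*5 + 5, 45) = -119*(6 - 1*45 + 48*45*(-5 + 45))/(-5 + 45) = -119*(6 - 45 + 48*45*40)/40 = -119*(6 - 45 + 86400)/40 = -119*86361/40 = -10276959/40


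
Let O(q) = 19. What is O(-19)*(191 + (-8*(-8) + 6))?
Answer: 4959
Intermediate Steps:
O(-19)*(191 + (-8*(-8) + 6)) = 19*(191 + (-8*(-8) + 6)) = 19*(191 + (64 + 6)) = 19*(191 + 70) = 19*261 = 4959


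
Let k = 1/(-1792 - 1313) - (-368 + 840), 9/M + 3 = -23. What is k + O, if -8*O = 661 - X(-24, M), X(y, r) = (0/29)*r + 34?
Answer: -13671323/24840 ≈ -550.38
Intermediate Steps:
M = -9/26 (M = 9/(-3 - 23) = 9/(-26) = 9*(-1/26) = -9/26 ≈ -0.34615)
X(y, r) = 34 (X(y, r) = (0*(1/29))*r + 34 = 0*r + 34 = 0 + 34 = 34)
O = -627/8 (O = -(661 - 1*34)/8 = -(661 - 34)/8 = -⅛*627 = -627/8 ≈ -78.375)
k = -1465561/3105 (k = 1/(-3105) - 1*472 = -1/3105 - 472 = -1465561/3105 ≈ -472.00)
k + O = -1465561/3105 - 627/8 = -13671323/24840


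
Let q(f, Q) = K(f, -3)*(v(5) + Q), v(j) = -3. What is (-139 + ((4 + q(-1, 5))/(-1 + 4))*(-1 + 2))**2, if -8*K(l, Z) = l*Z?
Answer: 2739025/144 ≈ 19021.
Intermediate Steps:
K(l, Z) = -Z*l/8 (K(l, Z) = -l*Z/8 = -Z*l/8)
q(f, Q) = 3*f*(-3 + Q)/8 (q(f, Q) = (-1/8*(-3)*f)*(-3 + Q) = (3*f/8)*(-3 + Q) = 3*f*(-3 + Q)/8)
(-139 + ((4 + q(-1, 5))/(-1 + 4))*(-1 + 2))**2 = (-139 + ((4 + (3/8)*(-1)*(-3 + 5))/(-1 + 4))*(-1 + 2))**2 = (-139 + ((4 + (3/8)*(-1)*2)/3)*1)**2 = (-139 + ((4 - 3/4)*(1/3))*1)**2 = (-139 + ((13/4)*(1/3))*1)**2 = (-139 + (13/12)*1)**2 = (-139 + 13/12)**2 = (-1655/12)**2 = 2739025/144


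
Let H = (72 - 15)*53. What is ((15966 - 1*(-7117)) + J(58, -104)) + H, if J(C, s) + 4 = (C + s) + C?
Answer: 26112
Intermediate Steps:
H = 3021 (H = 57*53 = 3021)
J(C, s) = -4 + s + 2*C (J(C, s) = -4 + ((C + s) + C) = -4 + (s + 2*C) = -4 + s + 2*C)
((15966 - 1*(-7117)) + J(58, -104)) + H = ((15966 - 1*(-7117)) + (-4 - 104 + 2*58)) + 3021 = ((15966 + 7117) + (-4 - 104 + 116)) + 3021 = (23083 + 8) + 3021 = 23091 + 3021 = 26112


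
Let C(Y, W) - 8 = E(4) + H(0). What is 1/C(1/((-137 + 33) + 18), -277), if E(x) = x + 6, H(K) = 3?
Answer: 1/21 ≈ 0.047619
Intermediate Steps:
E(x) = 6 + x
C(Y, W) = 21 (C(Y, W) = 8 + ((6 + 4) + 3) = 8 + (10 + 3) = 8 + 13 = 21)
1/C(1/((-137 + 33) + 18), -277) = 1/21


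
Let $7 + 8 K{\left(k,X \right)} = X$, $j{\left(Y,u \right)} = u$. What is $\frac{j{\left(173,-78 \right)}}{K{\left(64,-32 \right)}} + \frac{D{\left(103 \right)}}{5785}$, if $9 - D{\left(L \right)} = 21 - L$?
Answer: $\frac{7127}{445} \approx 16.016$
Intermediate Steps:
$D{\left(L \right)} = -12 + L$ ($D{\left(L \right)} = 9 - \left(21 - L\right) = 9 + \left(-21 + L\right) = -12 + L$)
$K{\left(k,X \right)} = - \frac{7}{8} + \frac{X}{8}$
$\frac{j{\left(173,-78 \right)}}{K{\left(64,-32 \right)}} + \frac{D{\left(103 \right)}}{5785} = - \frac{78}{- \frac{7}{8} + \frac{1}{8} \left(-32\right)} + \frac{-12 + 103}{5785} = - \frac{78}{- \frac{7}{8} - 4} + 91 \cdot \frac{1}{5785} = - \frac{78}{- \frac{39}{8}} + \frac{7}{445} = \left(-78\right) \left(- \frac{8}{39}\right) + \frac{7}{445} = 16 + \frac{7}{445} = \frac{7127}{445}$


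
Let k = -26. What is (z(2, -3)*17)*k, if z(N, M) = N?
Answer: -884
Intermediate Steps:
(z(2, -3)*17)*k = (2*17)*(-26) = 34*(-26) = -884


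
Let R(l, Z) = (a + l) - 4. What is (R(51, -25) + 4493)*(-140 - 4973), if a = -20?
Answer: -23110760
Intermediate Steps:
R(l, Z) = -24 + l (R(l, Z) = (-20 + l) - 4 = -24 + l)
(R(51, -25) + 4493)*(-140 - 4973) = ((-24 + 51) + 4493)*(-140 - 4973) = (27 + 4493)*(-5113) = 4520*(-5113) = -23110760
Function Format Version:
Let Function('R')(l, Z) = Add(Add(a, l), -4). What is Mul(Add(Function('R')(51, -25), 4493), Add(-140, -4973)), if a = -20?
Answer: -23110760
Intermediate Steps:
Function('R')(l, Z) = Add(-24, l) (Function('R')(l, Z) = Add(Add(-20, l), -4) = Add(-24, l))
Mul(Add(Function('R')(51, -25), 4493), Add(-140, -4973)) = Mul(Add(Add(-24, 51), 4493), Add(-140, -4973)) = Mul(Add(27, 4493), -5113) = Mul(4520, -5113) = -23110760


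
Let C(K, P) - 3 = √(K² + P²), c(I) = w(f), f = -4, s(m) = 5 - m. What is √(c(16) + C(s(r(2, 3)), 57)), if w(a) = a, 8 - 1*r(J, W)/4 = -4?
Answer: √(-1 + √5098) ≈ 8.3905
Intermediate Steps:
r(J, W) = 48 (r(J, W) = 32 - 4*(-4) = 32 + 16 = 48)
c(I) = -4
C(K, P) = 3 + √(K² + P²)
√(c(16) + C(s(r(2, 3)), 57)) = √(-4 + (3 + √((5 - 1*48)² + 57²))) = √(-4 + (3 + √((5 - 48)² + 3249))) = √(-4 + (3 + √((-43)² + 3249))) = √(-4 + (3 + √(1849 + 3249))) = √(-4 + (3 + √5098)) = √(-1 + √5098)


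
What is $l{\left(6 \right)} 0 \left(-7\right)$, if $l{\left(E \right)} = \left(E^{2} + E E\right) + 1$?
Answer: $0$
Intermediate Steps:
$l{\left(E \right)} = 1 + 2 E^{2}$ ($l{\left(E \right)} = \left(E^{2} + E^{2}\right) + 1 = 2 E^{2} + 1 = 1 + 2 E^{2}$)
$l{\left(6 \right)} 0 \left(-7\right) = \left(1 + 2 \cdot 6^{2}\right) 0 \left(-7\right) = \left(1 + 2 \cdot 36\right) 0 \left(-7\right) = \left(1 + 72\right) 0 \left(-7\right) = 73 \cdot 0 \left(-7\right) = 0 \left(-7\right) = 0$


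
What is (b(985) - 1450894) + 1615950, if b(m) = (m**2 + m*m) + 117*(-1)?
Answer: 2105389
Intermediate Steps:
b(m) = -117 + 2*m**2 (b(m) = (m**2 + m**2) - 117 = 2*m**2 - 117 = -117 + 2*m**2)
(b(985) - 1450894) + 1615950 = ((-117 + 2*985**2) - 1450894) + 1615950 = ((-117 + 2*970225) - 1450894) + 1615950 = ((-117 + 1940450) - 1450894) + 1615950 = (1940333 - 1450894) + 1615950 = 489439 + 1615950 = 2105389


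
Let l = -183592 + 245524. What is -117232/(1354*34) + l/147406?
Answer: -106099990/49896931 ≈ -2.1264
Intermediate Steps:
l = 61932
-117232/(1354*34) + l/147406 = -117232/(1354*34) + 61932/147406 = -117232/46036 + 61932*(1/147406) = -117232*1/46036 + 30966/73703 = -1724/677 + 30966/73703 = -106099990/49896931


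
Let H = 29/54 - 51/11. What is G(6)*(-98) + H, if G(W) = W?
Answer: -351707/594 ≈ -592.10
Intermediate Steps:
H = -2435/594 (H = 29*(1/54) - 51*1/11 = 29/54 - 51/11 = -2435/594 ≈ -4.0993)
G(6)*(-98) + H = 6*(-98) - 2435/594 = -588 - 2435/594 = -351707/594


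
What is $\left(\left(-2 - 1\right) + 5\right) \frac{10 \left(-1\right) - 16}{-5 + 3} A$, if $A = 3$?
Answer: $78$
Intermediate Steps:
$\left(\left(-2 - 1\right) + 5\right) \frac{10 \left(-1\right) - 16}{-5 + 3} A = \left(\left(-2 - 1\right) + 5\right) \frac{10 \left(-1\right) - 16}{-5 + 3} \cdot 3 = \left(-3 + 5\right) \frac{-10 - 16}{-2} \cdot 3 = 2 \left(\left(-26\right) \left(- \frac{1}{2}\right)\right) 3 = 2 \cdot 13 \cdot 3 = 26 \cdot 3 = 78$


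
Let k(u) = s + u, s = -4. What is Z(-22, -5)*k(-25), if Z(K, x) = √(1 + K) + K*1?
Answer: 638 - 29*I*√21 ≈ 638.0 - 132.89*I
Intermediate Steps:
k(u) = -4 + u
Z(K, x) = K + √(1 + K) (Z(K, x) = √(1 + K) + K = K + √(1 + K))
Z(-22, -5)*k(-25) = (-22 + √(1 - 22))*(-4 - 25) = (-22 + √(-21))*(-29) = (-22 + I*√21)*(-29) = 638 - 29*I*√21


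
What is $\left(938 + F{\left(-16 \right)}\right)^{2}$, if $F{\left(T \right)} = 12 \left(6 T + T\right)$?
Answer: $164836$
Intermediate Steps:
$F{\left(T \right)} = 84 T$ ($F{\left(T \right)} = 12 \cdot 7 T = 84 T$)
$\left(938 + F{\left(-16 \right)}\right)^{2} = \left(938 + 84 \left(-16\right)\right)^{2} = \left(938 - 1344\right)^{2} = \left(-406\right)^{2} = 164836$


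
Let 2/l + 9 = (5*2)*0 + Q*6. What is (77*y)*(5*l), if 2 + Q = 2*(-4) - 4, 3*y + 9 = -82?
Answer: 70070/279 ≈ 251.15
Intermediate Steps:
y = -91/3 (y = -3 + (⅓)*(-82) = -3 - 82/3 = -91/3 ≈ -30.333)
Q = -14 (Q = -2 + (2*(-4) - 4) = -2 + (-8 - 4) = -2 - 12 = -14)
l = -2/93 (l = 2/(-9 + ((5*2)*0 - 14*6)) = 2/(-9 + (10*0 - 84)) = 2/(-9 + (0 - 84)) = 2/(-9 - 84) = 2/(-93) = 2*(-1/93) = -2/93 ≈ -0.021505)
(77*y)*(5*l) = (77*(-91/3))*(5*(-2/93)) = -7007/3*(-10/93) = 70070/279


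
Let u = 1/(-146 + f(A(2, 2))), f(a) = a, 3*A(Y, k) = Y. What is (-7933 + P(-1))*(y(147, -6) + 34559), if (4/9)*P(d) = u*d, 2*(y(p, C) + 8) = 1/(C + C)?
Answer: -11472403857875/41856 ≈ -2.7409e+8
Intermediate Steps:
A(Y, k) = Y/3
y(p, C) = -8 + 1/(4*C) (y(p, C) = -8 + 1/(2*(C + C)) = -8 + 1/(2*((2*C))) = -8 + (1/(2*C))/2 = -8 + 1/(4*C))
u = -3/436 (u = 1/(-146 + (1/3)*2) = 1/(-146 + 2/3) = 1/(-436/3) = -3/436 ≈ -0.0068807)
P(d) = -27*d/1744 (P(d) = 9*(-3*d/436)/4 = -27*d/1744)
(-7933 + P(-1))*(y(147, -6) + 34559) = (-7933 - 27/1744*(-1))*((-8 + (1/4)/(-6)) + 34559) = (-7933 + 27/1744)*((-8 + (1/4)*(-1/6)) + 34559) = -13835125*((-8 - 1/24) + 34559)/1744 = -13835125*(-193/24 + 34559)/1744 = -13835125/1744*829223/24 = -11472403857875/41856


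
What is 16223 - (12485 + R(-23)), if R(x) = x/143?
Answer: 534557/143 ≈ 3738.2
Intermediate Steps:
R(x) = x/143 (R(x) = x*(1/143) = x/143)
16223 - (12485 + R(-23)) = 16223 - (12485 + (1/143)*(-23)) = 16223 - (12485 - 23/143) = 16223 - 1*1785332/143 = 16223 - 1785332/143 = 534557/143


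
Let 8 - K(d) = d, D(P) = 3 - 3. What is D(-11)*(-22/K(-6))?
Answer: 0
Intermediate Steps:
D(P) = 0
K(d) = 8 - d
D(-11)*(-22/K(-6)) = 0*(-22/(8 - 1*(-6))) = 0*(-22/(8 + 6)) = 0*(-22/14) = 0*(-22*1/14) = 0*(-11/7) = 0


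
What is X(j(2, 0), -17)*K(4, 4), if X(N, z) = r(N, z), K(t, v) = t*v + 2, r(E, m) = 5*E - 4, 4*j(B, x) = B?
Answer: -27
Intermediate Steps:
j(B, x) = B/4
r(E, m) = -4 + 5*E
K(t, v) = 2 + t*v
X(N, z) = -4 + 5*N
X(j(2, 0), -17)*K(4, 4) = (-4 + 5*((¼)*2))*(2 + 4*4) = (-4 + 5*(½))*(2 + 16) = (-4 + 5/2)*18 = -3/2*18 = -27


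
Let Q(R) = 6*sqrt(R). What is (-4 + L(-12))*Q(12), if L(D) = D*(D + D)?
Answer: 3408*sqrt(3) ≈ 5902.8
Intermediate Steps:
L(D) = 2*D**2 (L(D) = D*(2*D) = 2*D**2)
(-4 + L(-12))*Q(12) = (-4 + 2*(-12)**2)*(6*sqrt(12)) = (-4 + 2*144)*(6*(2*sqrt(3))) = (-4 + 288)*(12*sqrt(3)) = 284*(12*sqrt(3)) = 3408*sqrt(3)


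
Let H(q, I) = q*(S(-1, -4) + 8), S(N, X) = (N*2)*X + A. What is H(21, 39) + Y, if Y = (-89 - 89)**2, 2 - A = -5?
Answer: 32167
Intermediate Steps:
A = 7 (A = 2 - 1*(-5) = 2 + 5 = 7)
Y = 31684 (Y = (-178)**2 = 31684)
S(N, X) = 7 + 2*N*X (S(N, X) = (N*2)*X + 7 = (2*N)*X + 7 = 2*N*X + 7 = 7 + 2*N*X)
H(q, I) = 23*q (H(q, I) = q*((7 + 2*(-1)*(-4)) + 8) = q*((7 + 8) + 8) = q*(15 + 8) = q*23 = 23*q)
H(21, 39) + Y = 23*21 + 31684 = 483 + 31684 = 32167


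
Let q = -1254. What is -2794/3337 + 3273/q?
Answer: -4808559/1394866 ≈ -3.4473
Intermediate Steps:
-2794/3337 + 3273/q = -2794/3337 + 3273/(-1254) = -2794*1/3337 + 3273*(-1/1254) = -2794/3337 - 1091/418 = -4808559/1394866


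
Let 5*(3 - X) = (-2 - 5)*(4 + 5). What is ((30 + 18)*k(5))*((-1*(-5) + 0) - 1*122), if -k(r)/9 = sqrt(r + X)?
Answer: 50544*sqrt(515)/5 ≈ 2.2941e+5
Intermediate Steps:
X = 78/5 (X = 3 - (-2 - 5)*(4 + 5)/5 = 3 - (-7)*9/5 = 3 - 1/5*(-63) = 3 + 63/5 = 78/5 ≈ 15.600)
k(r) = -9*sqrt(78/5 + r) (k(r) = -9*sqrt(r + 78/5) = -9*sqrt(78/5 + r))
((30 + 18)*k(5))*((-1*(-5) + 0) - 1*122) = ((30 + 18)*(-9*sqrt(390 + 25*5)/5))*((-1*(-5) + 0) - 1*122) = (48*(-9*sqrt(390 + 125)/5))*((5 + 0) - 122) = (48*(-9*sqrt(515)/5))*(5 - 122) = -432*sqrt(515)/5*(-117) = 50544*sqrt(515)/5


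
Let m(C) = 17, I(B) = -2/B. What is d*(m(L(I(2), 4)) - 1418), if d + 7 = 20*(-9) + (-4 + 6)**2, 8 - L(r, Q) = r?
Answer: 256383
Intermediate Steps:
L(r, Q) = 8 - r
d = -183 (d = -7 + (20*(-9) + (-4 + 6)**2) = -7 + (-180 + 2**2) = -7 + (-180 + 4) = -7 - 176 = -183)
d*(m(L(I(2), 4)) - 1418) = -183*(17 - 1418) = -183*(-1401) = 256383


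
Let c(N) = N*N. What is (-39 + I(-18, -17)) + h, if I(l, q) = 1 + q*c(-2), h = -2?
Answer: -108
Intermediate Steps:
c(N) = N**2
I(l, q) = 1 + 4*q (I(l, q) = 1 + q*(-2)**2 = 1 + q*4 = 1 + 4*q)
(-39 + I(-18, -17)) + h = (-39 + (1 + 4*(-17))) - 2 = (-39 + (1 - 68)) - 2 = (-39 - 67) - 2 = -106 - 2 = -108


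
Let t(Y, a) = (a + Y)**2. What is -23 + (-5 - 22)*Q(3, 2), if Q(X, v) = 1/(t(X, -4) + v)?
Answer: -32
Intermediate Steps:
t(Y, a) = (Y + a)**2
Q(X, v) = 1/(v + (-4 + X)**2) (Q(X, v) = 1/((X - 4)**2 + v) = 1/((-4 + X)**2 + v) = 1/(v + (-4 + X)**2))
-23 + (-5 - 22)*Q(3, 2) = -23 + (-5 - 22)/(2 + (-4 + 3)**2) = -23 - 27/(2 + (-1)**2) = -23 - 27/(2 + 1) = -23 - 27/3 = -23 - 27*1/3 = -23 - 9 = -32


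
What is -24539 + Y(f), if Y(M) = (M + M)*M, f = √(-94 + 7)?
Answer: -24713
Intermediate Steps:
f = I*√87 (f = √(-87) = I*√87 ≈ 9.3274*I)
Y(M) = 2*M² (Y(M) = (2*M)*M = 2*M²)
-24539 + Y(f) = -24539 + 2*(I*√87)² = -24539 + 2*(-87) = -24539 - 174 = -24713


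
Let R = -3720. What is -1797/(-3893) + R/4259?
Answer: -6828537/16580287 ≈ -0.41185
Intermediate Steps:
-1797/(-3893) + R/4259 = -1797/(-3893) - 3720/4259 = -1797*(-1/3893) - 3720*1/4259 = 1797/3893 - 3720/4259 = -6828537/16580287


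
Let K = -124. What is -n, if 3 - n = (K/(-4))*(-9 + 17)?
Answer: 245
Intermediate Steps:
n = -245 (n = 3 - (-124/(-4))*(-9 + 17) = 3 - (-124*(-1/4))*8 = 3 - 31*8 = 3 - 1*248 = 3 - 248 = -245)
-n = -1*(-245) = 245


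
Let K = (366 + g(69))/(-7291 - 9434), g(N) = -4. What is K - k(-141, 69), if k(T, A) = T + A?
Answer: 1203838/16725 ≈ 71.978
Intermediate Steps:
k(T, A) = A + T
K = -362/16725 (K = (366 - 4)/(-7291 - 9434) = 362/(-16725) = 362*(-1/16725) = -362/16725 ≈ -0.021644)
K - k(-141, 69) = -362/16725 - (69 - 141) = -362/16725 - 1*(-72) = -362/16725 + 72 = 1203838/16725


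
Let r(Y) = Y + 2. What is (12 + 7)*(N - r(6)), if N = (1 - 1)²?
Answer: -152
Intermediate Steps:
r(Y) = 2 + Y
N = 0 (N = 0² = 0)
(12 + 7)*(N - r(6)) = (12 + 7)*(0 - (2 + 6)) = 19*(0 - 1*8) = 19*(0 - 8) = 19*(-8) = -152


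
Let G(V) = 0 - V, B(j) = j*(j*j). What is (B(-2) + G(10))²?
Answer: 324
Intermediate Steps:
B(j) = j³ (B(j) = j*j² = j³)
G(V) = -V
(B(-2) + G(10))² = ((-2)³ - 1*10)² = (-8 - 10)² = (-18)² = 324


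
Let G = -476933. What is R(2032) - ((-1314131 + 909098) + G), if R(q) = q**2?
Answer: 5010990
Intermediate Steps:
R(2032) - ((-1314131 + 909098) + G) = 2032**2 - ((-1314131 + 909098) - 476933) = 4129024 - (-405033 - 476933) = 4129024 - 1*(-881966) = 4129024 + 881966 = 5010990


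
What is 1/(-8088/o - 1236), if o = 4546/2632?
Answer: -2273/13453236 ≈ -0.00016896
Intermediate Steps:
o = 2273/1316 (o = 4546*(1/2632) = 2273/1316 ≈ 1.7272)
1/(-8088/o - 1236) = 1/(-8088/2273/1316 - 1236) = 1/(-8088*1316/2273 - 1236) = 1/(-10643808/2273 - 1236) = 1/(-13453236/2273) = -2273/13453236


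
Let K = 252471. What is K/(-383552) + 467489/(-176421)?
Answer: -223847527219/67666627392 ≈ -3.3081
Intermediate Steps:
K/(-383552) + 467489/(-176421) = 252471/(-383552) + 467489/(-176421) = 252471*(-1/383552) + 467489*(-1/176421) = -252471/383552 - 467489/176421 = -223847527219/67666627392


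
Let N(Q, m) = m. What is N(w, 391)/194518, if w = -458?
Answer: 391/194518 ≈ 0.0020101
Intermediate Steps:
N(w, 391)/194518 = 391/194518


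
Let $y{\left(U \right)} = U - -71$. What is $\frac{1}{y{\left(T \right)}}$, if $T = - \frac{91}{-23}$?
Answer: $\frac{23}{1724} \approx 0.013341$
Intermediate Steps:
$T = \frac{91}{23}$ ($T = \left(-91\right) \left(- \frac{1}{23}\right) = \frac{91}{23} \approx 3.9565$)
$y{\left(U \right)} = 71 + U$ ($y{\left(U \right)} = U + 71 = 71 + U$)
$\frac{1}{y{\left(T \right)}} = \frac{1}{71 + \frac{91}{23}} = \frac{1}{\frac{1724}{23}} = \frac{23}{1724}$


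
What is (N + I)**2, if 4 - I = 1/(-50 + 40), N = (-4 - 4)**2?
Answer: 463761/100 ≈ 4637.6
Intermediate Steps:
N = 64 (N = (-8)**2 = 64)
I = 41/10 (I = 4 - 1/(-50 + 40) = 4 - 1/(-10) = 4 - 1*(-1/10) = 4 + 1/10 = 41/10 ≈ 4.1000)
(N + I)**2 = (64 + 41/10)**2 = (681/10)**2 = 463761/100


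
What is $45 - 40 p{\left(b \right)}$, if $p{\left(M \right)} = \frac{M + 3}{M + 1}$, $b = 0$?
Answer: $-75$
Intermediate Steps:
$p{\left(M \right)} = \frac{3 + M}{1 + M}$
$45 - 40 p{\left(b \right)} = 45 - 40 \frac{3 + 0}{1 + 0} = 45 - 40 \cdot 1^{-1} \cdot 3 = 45 - 40 \cdot 1 \cdot 3 = 45 - 120 = -75$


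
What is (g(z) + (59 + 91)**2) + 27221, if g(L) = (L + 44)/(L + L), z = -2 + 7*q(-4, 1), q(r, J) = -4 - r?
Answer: 99421/2 ≈ 49711.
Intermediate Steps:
z = -2 (z = -2 + 7*(-4 - 1*(-4)) = -2 + 7*(-4 + 4) = -2 + 7*0 = -2 + 0 = -2)
g(L) = (44 + L)/(2*L) (g(L) = (44 + L)/((2*L)) = (44 + L)*(1/(2*L)) = (44 + L)/(2*L))
(g(z) + (59 + 91)**2) + 27221 = ((1/2)*(44 - 2)/(-2) + (59 + 91)**2) + 27221 = ((1/2)*(-1/2)*42 + 150**2) + 27221 = (-21/2 + 22500) + 27221 = 44979/2 + 27221 = 99421/2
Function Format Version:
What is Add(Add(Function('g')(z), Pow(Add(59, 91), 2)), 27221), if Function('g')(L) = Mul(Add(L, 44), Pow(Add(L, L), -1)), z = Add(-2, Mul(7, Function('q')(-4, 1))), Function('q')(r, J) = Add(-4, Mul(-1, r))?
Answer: Rational(99421, 2) ≈ 49711.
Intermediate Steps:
z = -2 (z = Add(-2, Mul(7, Add(-4, Mul(-1, -4)))) = Add(-2, Mul(7, Add(-4, 4))) = Add(-2, Mul(7, 0)) = Add(-2, 0) = -2)
Function('g')(L) = Mul(Rational(1, 2), Pow(L, -1), Add(44, L)) (Function('g')(L) = Mul(Add(44, L), Pow(Mul(2, L), -1)) = Mul(Add(44, L), Mul(Rational(1, 2), Pow(L, -1))) = Mul(Rational(1, 2), Pow(L, -1), Add(44, L)))
Add(Add(Function('g')(z), Pow(Add(59, 91), 2)), 27221) = Add(Add(Mul(Rational(1, 2), Pow(-2, -1), Add(44, -2)), Pow(Add(59, 91), 2)), 27221) = Add(Add(Mul(Rational(1, 2), Rational(-1, 2), 42), Pow(150, 2)), 27221) = Add(Add(Rational(-21, 2), 22500), 27221) = Add(Rational(44979, 2), 27221) = Rational(99421, 2)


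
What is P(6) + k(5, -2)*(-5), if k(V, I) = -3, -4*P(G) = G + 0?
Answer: 27/2 ≈ 13.500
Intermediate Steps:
P(G) = -G/4 (P(G) = -(G + 0)/4 = -G/4)
P(6) + k(5, -2)*(-5) = -¼*6 - 3*(-5) = -3/2 + 15 = 27/2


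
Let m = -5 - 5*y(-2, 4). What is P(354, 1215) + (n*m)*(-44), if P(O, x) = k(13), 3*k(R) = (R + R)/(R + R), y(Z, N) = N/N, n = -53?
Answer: -69959/3 ≈ -23320.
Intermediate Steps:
y(Z, N) = 1
k(R) = ⅓ (k(R) = ((R + R)/(R + R))/3 = ((2*R)/((2*R)))/3 = ((2*R)*(1/(2*R)))/3 = (⅓)*1 = ⅓)
m = -10 (m = -5 - 5*1 = -5 - 5 = -10)
P(O, x) = ⅓
P(354, 1215) + (n*m)*(-44) = ⅓ - 53*(-10)*(-44) = ⅓ + 530*(-44) = ⅓ - 23320 = -69959/3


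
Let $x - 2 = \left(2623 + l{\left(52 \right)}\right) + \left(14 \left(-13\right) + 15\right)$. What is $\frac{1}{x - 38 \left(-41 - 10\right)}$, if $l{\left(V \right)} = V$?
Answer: $\frac{1}{4448} \approx 0.00022482$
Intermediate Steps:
$x = 2510$ ($x = 2 + \left(\left(2623 + 52\right) + \left(14 \left(-13\right) + 15\right)\right) = 2 + \left(2675 + \left(-182 + 15\right)\right) = 2 + \left(2675 - 167\right) = 2 + 2508 = 2510$)
$\frac{1}{x - 38 \left(-41 - 10\right)} = \frac{1}{2510 - 38 \left(-41 - 10\right)} = \frac{1}{2510 - -1938} = \frac{1}{2510 + 1938} = \frac{1}{4448}$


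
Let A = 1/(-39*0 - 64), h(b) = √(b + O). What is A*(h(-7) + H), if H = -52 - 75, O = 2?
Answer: 127/64 - I*√5/64 ≈ 1.9844 - 0.034939*I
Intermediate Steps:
H = -127
h(b) = √(2 + b) (h(b) = √(b + 2) = √(2 + b))
A = -1/64 (A = 1/(0 - 64) = 1/(-64) = -1/64 ≈ -0.015625)
A*(h(-7) + H) = -(√(2 - 7) - 127)/64 = -(√(-5) - 127)/64 = -(I*√5 - 127)/64 = -(-127 + I*√5)/64 = 127/64 - I*√5/64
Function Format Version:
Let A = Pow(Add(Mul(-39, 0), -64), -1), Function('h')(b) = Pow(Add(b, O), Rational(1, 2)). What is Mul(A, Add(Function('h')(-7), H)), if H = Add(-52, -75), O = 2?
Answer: Add(Rational(127, 64), Mul(Rational(-1, 64), I, Pow(5, Rational(1, 2)))) ≈ Add(1.9844, Mul(-0.034939, I))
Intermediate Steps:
H = -127
Function('h')(b) = Pow(Add(2, b), Rational(1, 2)) (Function('h')(b) = Pow(Add(b, 2), Rational(1, 2)) = Pow(Add(2, b), Rational(1, 2)))
A = Rational(-1, 64) (A = Pow(Add(0, -64), -1) = Pow(-64, -1) = Rational(-1, 64) ≈ -0.015625)
Mul(A, Add(Function('h')(-7), H)) = Mul(Rational(-1, 64), Add(Pow(Add(2, -7), Rational(1, 2)), -127)) = Mul(Rational(-1, 64), Add(Pow(-5, Rational(1, 2)), -127)) = Mul(Rational(-1, 64), Add(Mul(I, Pow(5, Rational(1, 2))), -127)) = Mul(Rational(-1, 64), Add(-127, Mul(I, Pow(5, Rational(1, 2))))) = Add(Rational(127, 64), Mul(Rational(-1, 64), I, Pow(5, Rational(1, 2))))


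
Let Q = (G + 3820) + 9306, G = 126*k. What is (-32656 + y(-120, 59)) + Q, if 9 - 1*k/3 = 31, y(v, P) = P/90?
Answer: -2506081/90 ≈ -27845.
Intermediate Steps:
y(v, P) = P/90 (y(v, P) = P*(1/90) = P/90)
k = -66 (k = 27 - 3*31 = 27 - 93 = -66)
G = -8316 (G = 126*(-66) = -8316)
Q = 4810 (Q = (-8316 + 3820) + 9306 = -4496 + 9306 = 4810)
(-32656 + y(-120, 59)) + Q = (-32656 + (1/90)*59) + 4810 = (-32656 + 59/90) + 4810 = -2938981/90 + 4810 = -2506081/90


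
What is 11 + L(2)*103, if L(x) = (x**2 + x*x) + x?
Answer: 1041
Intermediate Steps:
L(x) = x + 2*x**2 (L(x) = (x**2 + x**2) + x = 2*x**2 + x = x + 2*x**2)
11 + L(2)*103 = 11 + (2*(1 + 2*2))*103 = 11 + (2*(1 + 4))*103 = 11 + (2*5)*103 = 11 + 10*103 = 11 + 1030 = 1041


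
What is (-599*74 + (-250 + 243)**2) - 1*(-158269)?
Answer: 113992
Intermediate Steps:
(-599*74 + (-250 + 243)**2) - 1*(-158269) = (-44326 + (-7)**2) + 158269 = (-44326 + 49) + 158269 = -44277 + 158269 = 113992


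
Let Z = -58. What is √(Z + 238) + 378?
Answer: 378 + 6*√5 ≈ 391.42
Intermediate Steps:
√(Z + 238) + 378 = √(-58 + 238) + 378 = √180 + 378 = 6*√5 + 378 = 378 + 6*√5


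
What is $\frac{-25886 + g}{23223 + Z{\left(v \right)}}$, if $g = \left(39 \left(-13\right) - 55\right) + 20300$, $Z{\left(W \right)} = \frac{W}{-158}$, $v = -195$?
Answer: $- \frac{971384}{3669429} \approx -0.26472$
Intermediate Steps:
$Z{\left(W \right)} = - \frac{W}{158}$ ($Z{\left(W \right)} = W \left(- \frac{1}{158}\right) = - \frac{W}{158}$)
$g = 19738$ ($g = \left(-507 - 55\right) + 20300 = -562 + 20300 = 19738$)
$\frac{-25886 + g}{23223 + Z{\left(v \right)}} = \frac{-25886 + 19738}{23223 - - \frac{195}{158}} = - \frac{6148}{23223 + \frac{195}{158}} = - \frac{6148}{\frac{3669429}{158}} = \left(-6148\right) \frac{158}{3669429} = - \frac{971384}{3669429}$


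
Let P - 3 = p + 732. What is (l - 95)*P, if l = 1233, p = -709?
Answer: 29588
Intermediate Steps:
P = 26 (P = 3 + (-709 + 732) = 3 + 23 = 26)
(l - 95)*P = (1233 - 95)*26 = 1138*26 = 29588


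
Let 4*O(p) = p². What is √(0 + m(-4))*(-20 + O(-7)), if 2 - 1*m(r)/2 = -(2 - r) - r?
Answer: -31*√2/2 ≈ -21.920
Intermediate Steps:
m(r) = 8 (m(r) = 4 - 2*(-(2 - r) - r) = 4 - 2*((-2 + r) - r) = 4 - 2*(-2) = 4 + 4 = 8)
O(p) = p²/4
√(0 + m(-4))*(-20 + O(-7)) = √(0 + 8)*(-20 + (¼)*(-7)²) = √8*(-20 + (¼)*49) = (2*√2)*(-20 + 49/4) = (2*√2)*(-31/4) = -31*√2/2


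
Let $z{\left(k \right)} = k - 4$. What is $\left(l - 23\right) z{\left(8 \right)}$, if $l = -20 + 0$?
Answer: $-172$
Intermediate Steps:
$z{\left(k \right)} = -4 + k$
$l = -20$
$\left(l - 23\right) z{\left(8 \right)} = \left(-20 - 23\right) \left(-4 + 8\right) = \left(-20 - 23\right) 4 = \left(-43\right) 4 = -172$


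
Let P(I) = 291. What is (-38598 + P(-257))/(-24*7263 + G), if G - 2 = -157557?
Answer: 38307/331867 ≈ 0.11543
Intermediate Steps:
G = -157555 (G = 2 - 157557 = -157555)
(-38598 + P(-257))/(-24*7263 + G) = (-38598 + 291)/(-24*7263 - 157555) = -38307/(-174312 - 157555) = -38307/(-331867) = -38307*(-1/331867) = 38307/331867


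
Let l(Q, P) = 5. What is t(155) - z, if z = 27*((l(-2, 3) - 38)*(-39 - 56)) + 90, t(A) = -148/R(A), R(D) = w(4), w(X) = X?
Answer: -84772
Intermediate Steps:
R(D) = 4
t(A) = -37 (t(A) = -148/4 = -148*¼ = -37)
z = 84735 (z = 27*((5 - 38)*(-39 - 56)) + 90 = 27*(-33*(-95)) + 90 = 27*3135 + 90 = 84645 + 90 = 84735)
t(155) - z = -37 - 1*84735 = -37 - 84735 = -84772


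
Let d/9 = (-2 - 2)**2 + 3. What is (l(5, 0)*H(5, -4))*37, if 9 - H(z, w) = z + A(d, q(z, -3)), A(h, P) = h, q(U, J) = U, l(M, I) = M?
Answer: -30895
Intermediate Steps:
d = 171 (d = 9*((-2 - 2)**2 + 3) = 9*((-4)**2 + 3) = 9*(16 + 3) = 9*19 = 171)
H(z, w) = -162 - z (H(z, w) = 9 - (z + 171) = 9 - (171 + z) = 9 + (-171 - z) = -162 - z)
(l(5, 0)*H(5, -4))*37 = (5*(-162 - 1*5))*37 = (5*(-162 - 5))*37 = (5*(-167))*37 = -835*37 = -30895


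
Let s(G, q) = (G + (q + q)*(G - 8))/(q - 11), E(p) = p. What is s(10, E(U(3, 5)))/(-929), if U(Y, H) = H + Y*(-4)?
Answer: -1/929 ≈ -0.0010764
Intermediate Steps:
U(Y, H) = H - 4*Y
s(G, q) = (G + 2*q*(-8 + G))/(-11 + q) (s(G, q) = (G + (2*q)*(-8 + G))/(-11 + q) = (G + 2*q*(-8 + G))/(-11 + q))
s(10, E(U(3, 5)))/(-929) = ((10 - 16*(5 - 4*3) + 2*10*(5 - 4*3))/(-11 + (5 - 4*3)))/(-929) = -(10 - 16*(5 - 12) + 2*10*(5 - 12))/(929*(-11 + (5 - 12))) = -(10 - 16*(-7) + 2*10*(-7))/(929*(-11 - 7)) = -(10 + 112 - 140)/(929*(-18)) = -(-1)*(-18)/16722 = -1/929*1 = -1/929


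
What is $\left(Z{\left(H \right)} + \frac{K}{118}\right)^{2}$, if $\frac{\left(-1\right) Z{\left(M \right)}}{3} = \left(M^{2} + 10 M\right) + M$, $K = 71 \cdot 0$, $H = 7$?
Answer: $142884$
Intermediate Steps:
$K = 0$
$Z{\left(M \right)} = - 33 M - 3 M^{2}$ ($Z{\left(M \right)} = - 3 \left(\left(M^{2} + 10 M\right) + M\right) = - 3 \left(M^{2} + 11 M\right) = - 33 M - 3 M^{2}$)
$\left(Z{\left(H \right)} + \frac{K}{118}\right)^{2} = \left(\left(-3\right) 7 \left(11 + 7\right) + \frac{0}{118}\right)^{2} = \left(\left(-3\right) 7 \cdot 18 + 0 \cdot \frac{1}{118}\right)^{2} = \left(-378 + 0\right)^{2} = \left(-378\right)^{2} = 142884$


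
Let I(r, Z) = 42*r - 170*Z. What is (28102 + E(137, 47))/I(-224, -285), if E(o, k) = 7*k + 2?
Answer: 28433/39042 ≈ 0.72827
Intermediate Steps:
E(o, k) = 2 + 7*k
I(r, Z) = -170*Z + 42*r
(28102 + E(137, 47))/I(-224, -285) = (28102 + (2 + 7*47))/(-170*(-285) + 42*(-224)) = (28102 + (2 + 329))/(48450 - 9408) = (28102 + 331)/39042 = 28433*(1/39042) = 28433/39042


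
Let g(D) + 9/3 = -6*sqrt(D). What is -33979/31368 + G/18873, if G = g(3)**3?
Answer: -2767993/2436248 - 10*sqrt(3)/233 ≈ -1.2105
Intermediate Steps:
g(D) = -3 - 6*sqrt(D)
G = (-3 - 6*sqrt(3))**3 ≈ -2402.0
-33979/31368 + G/18873 = -33979/31368 + (-999 - 810*sqrt(3))/18873 = -33979*1/31368 + (-999 - 810*sqrt(3))*(1/18873) = -33979/31368 + (-37/699 - 10*sqrt(3)/233) = -2767993/2436248 - 10*sqrt(3)/233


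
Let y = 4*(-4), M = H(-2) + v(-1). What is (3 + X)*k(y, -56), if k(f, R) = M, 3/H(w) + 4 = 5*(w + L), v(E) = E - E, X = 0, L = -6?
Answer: -9/44 ≈ -0.20455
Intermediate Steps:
v(E) = 0
H(w) = 3/(-34 + 5*w) (H(w) = 3/(-4 + 5*(w - 6)) = 3/(-4 + 5*(-6 + w)) = 3/(-4 + (-30 + 5*w)) = 3/(-34 + 5*w))
M = -3/44 (M = 3/(-34 + 5*(-2)) + 0 = 3/(-34 - 10) + 0 = 3/(-44) + 0 = 3*(-1/44) + 0 = -3/44 + 0 = -3/44 ≈ -0.068182)
y = -16
k(f, R) = -3/44
(3 + X)*k(y, -56) = (3 + 0)*(-3/44) = 3*(-3/44) = -9/44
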